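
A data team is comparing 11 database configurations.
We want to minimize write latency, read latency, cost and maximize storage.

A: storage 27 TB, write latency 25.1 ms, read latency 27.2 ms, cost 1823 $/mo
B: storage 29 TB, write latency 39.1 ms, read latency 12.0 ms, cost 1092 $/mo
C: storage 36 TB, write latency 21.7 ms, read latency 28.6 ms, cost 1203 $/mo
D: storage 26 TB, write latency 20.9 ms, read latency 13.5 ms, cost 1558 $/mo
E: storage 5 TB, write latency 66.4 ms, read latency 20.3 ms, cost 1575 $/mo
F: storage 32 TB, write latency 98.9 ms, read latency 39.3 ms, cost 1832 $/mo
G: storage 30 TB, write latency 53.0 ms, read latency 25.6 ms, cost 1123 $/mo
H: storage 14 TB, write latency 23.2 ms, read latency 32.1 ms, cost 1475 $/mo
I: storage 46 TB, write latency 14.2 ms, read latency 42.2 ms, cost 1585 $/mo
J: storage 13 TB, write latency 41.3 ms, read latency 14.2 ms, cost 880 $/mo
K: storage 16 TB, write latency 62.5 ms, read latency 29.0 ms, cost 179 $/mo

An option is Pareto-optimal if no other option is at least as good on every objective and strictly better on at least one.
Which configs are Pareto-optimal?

A, B, C, D, G, I, J, K

A: not dominated.
B: not dominated (best read latency).
C: not dominated.
D: not dominated.
E: dominated by B (storage 29≥5, write latency 39.1≤66.4, read latency 12.0≤20.3, cost 1092≤1575).
F: dominated by C (storage 36≥32, write latency 21.7≤98.9, read latency 28.6≤39.3, cost 1203≤1832).
G: not dominated.
H: dominated by C (storage 36≥14, write latency 21.7≤23.2, read latency 28.6≤32.1, cost 1203≤1475).
I: not dominated (best storage).
J: not dominated.
K: not dominated (best cost).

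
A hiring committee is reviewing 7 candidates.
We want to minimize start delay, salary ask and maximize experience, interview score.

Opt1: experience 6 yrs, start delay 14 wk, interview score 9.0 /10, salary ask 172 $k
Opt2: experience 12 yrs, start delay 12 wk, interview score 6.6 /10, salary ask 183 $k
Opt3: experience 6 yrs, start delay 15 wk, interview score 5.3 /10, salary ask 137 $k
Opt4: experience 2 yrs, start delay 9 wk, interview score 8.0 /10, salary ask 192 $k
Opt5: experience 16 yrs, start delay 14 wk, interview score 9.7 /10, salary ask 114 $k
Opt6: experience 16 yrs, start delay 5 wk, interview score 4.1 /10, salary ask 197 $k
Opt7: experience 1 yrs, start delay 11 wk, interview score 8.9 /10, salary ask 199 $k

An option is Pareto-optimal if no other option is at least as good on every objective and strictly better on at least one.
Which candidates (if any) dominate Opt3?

Opt5

Opt5: experience 16≥6, start delay 14≤15, interview score 9.7≥5.3, salary ask 114≤137 — dominates Opt3.
Others (Opt1, Opt2, Opt4, Opt6, Opt7) are each worse than Opt3 on at least one objective.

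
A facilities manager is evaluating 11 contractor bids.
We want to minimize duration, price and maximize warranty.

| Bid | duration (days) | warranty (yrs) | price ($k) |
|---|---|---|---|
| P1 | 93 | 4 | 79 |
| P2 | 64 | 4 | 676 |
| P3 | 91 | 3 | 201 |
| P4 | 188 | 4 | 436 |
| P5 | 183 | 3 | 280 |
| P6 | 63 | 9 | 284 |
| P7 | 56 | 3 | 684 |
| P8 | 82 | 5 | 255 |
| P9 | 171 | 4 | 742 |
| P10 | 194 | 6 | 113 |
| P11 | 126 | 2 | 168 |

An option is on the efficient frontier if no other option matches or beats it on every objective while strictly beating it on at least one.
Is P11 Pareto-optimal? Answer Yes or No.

No

P1 vs P11: duration 93≤126, warranty 4≥2, price 79≤168 — P1 is at least as good on every objective and strictly better on at least one, so P1 dominates P11.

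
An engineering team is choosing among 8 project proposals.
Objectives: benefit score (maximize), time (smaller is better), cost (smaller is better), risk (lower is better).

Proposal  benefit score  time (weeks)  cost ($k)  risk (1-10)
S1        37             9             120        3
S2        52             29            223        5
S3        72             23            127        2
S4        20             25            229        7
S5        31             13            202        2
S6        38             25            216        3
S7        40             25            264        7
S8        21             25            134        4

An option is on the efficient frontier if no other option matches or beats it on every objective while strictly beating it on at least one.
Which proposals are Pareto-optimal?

S1: not dominated (best time).
S2: dominated by S3 (benefit score 72≥52, time 23≤29, cost 127≤223, risk 2≤5).
S3: not dominated (best benefit score).
S4: dominated by S1 (benefit score 37≥20, time 9≤25, cost 120≤229, risk 3≤7).
S5: not dominated.
S6: dominated by S3 (benefit score 72≥38, time 23≤25, cost 127≤216, risk 2≤3).
S7: dominated by S3 (benefit score 72≥40, time 23≤25, cost 127≤264, risk 2≤7).
S8: dominated by S1 (benefit score 37≥21, time 9≤25, cost 120≤134, risk 3≤4).

S1, S3, S5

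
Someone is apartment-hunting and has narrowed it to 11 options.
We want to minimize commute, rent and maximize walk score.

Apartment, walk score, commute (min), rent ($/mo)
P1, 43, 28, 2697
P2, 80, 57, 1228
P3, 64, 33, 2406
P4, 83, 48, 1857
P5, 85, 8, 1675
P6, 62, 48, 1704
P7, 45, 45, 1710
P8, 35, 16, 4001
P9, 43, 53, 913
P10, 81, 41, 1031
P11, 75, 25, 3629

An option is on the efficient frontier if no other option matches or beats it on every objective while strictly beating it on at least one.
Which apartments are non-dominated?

P5, P9, P10

P1: dominated by P5 (walk score 85≥43, commute 8≤28, rent 1675≤2697).
P2: dominated by P10 (walk score 81≥80, commute 41≤57, rent 1031≤1228).
P3: dominated by P5 (walk score 85≥64, commute 8≤33, rent 1675≤2406).
P4: dominated by P5 (walk score 85≥83, commute 8≤48, rent 1675≤1857).
P5: not dominated (best walk score).
P6: dominated by P5 (walk score 85≥62, commute 8≤48, rent 1675≤1704).
P7: dominated by P5 (walk score 85≥45, commute 8≤45, rent 1675≤1710).
P8: dominated by P5 (walk score 85≥35, commute 8≤16, rent 1675≤4001).
P9: not dominated (best rent).
P10: not dominated.
P11: dominated by P5 (walk score 85≥75, commute 8≤25, rent 1675≤3629).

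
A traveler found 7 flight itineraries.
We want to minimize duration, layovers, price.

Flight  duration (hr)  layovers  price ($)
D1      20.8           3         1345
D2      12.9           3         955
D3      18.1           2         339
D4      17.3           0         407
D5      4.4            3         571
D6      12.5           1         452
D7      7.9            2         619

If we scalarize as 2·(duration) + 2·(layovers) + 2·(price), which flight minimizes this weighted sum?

D3

D1: 2·20.8 + 2·3 + 2·1345 = 2737.6
D2: 2·12.9 + 2·3 + 2·955 = 1941.8
D3: 2·18.1 + 2·2 + 2·339 = 718.2
D4: 2·17.3 + 2·0 + 2·407 = 848.6
D5: 2·4.4 + 2·3 + 2·571 = 1156.8
D6: 2·12.5 + 2·1 + 2·452 = 931.0
D7: 2·7.9 + 2·2 + 2·619 = 1257.8
Lowest: D3 at 718.2.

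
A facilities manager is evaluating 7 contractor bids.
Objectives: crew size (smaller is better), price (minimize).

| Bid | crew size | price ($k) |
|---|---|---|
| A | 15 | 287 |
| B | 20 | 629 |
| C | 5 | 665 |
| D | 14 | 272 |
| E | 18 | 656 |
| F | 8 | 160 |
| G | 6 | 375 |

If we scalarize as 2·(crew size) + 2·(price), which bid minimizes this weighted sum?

A: 2·15 + 2·287 = 604
B: 2·20 + 2·629 = 1298
C: 2·5 + 2·665 = 1340
D: 2·14 + 2·272 = 572
E: 2·18 + 2·656 = 1348
F: 2·8 + 2·160 = 336
G: 2·6 + 2·375 = 762
Lowest: F at 336.

F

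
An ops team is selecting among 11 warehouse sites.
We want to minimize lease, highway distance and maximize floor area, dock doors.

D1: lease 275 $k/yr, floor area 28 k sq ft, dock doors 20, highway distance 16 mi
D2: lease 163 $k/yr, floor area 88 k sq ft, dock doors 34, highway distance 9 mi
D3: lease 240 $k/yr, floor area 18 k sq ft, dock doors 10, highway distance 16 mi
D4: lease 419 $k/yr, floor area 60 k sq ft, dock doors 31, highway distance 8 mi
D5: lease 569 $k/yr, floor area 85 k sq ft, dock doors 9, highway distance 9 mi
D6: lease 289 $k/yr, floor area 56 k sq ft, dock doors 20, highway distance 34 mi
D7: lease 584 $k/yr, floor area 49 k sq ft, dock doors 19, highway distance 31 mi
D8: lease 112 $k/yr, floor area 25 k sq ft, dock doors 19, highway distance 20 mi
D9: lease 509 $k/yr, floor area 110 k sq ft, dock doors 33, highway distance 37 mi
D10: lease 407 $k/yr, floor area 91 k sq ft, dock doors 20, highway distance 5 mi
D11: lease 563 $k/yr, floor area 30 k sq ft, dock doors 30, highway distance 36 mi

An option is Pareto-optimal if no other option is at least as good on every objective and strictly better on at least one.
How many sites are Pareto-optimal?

5

D1: dominated by D2 (lease 163≤275, floor area 88≥28, dock doors 34≥20, highway distance 9≤16).
D2: not dominated (best dock doors).
D3: dominated by D2 (lease 163≤240, floor area 88≥18, dock doors 34≥10, highway distance 9≤16).
D4: not dominated.
D5: dominated by D2 (lease 163≤569, floor area 88≥85, dock doors 34≥9, highway distance 9≤9).
D6: dominated by D2 (lease 163≤289, floor area 88≥56, dock doors 34≥20, highway distance 9≤34).
D7: dominated by D2 (lease 163≤584, floor area 88≥49, dock doors 34≥19, highway distance 9≤31).
D8: not dominated (best lease).
D9: not dominated (best floor area).
D10: not dominated (best highway distance).
D11: dominated by D2 (lease 163≤563, floor area 88≥30, dock doors 34≥30, highway distance 9≤36).
Pareto-optimal: D2, D4, D8, D9, D10 → 5.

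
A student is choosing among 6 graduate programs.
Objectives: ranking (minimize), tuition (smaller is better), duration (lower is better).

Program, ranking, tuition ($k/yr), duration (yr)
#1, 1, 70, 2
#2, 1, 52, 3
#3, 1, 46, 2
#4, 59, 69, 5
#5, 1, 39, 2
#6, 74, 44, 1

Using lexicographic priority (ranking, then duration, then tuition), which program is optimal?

First minimize ranking: best is 1, kept {#1, #2, #3, #5}.
Then minimize duration: best is 2, kept {#1, #3, #5}.
Then minimize tuition: best is 39, kept {#5}.

#5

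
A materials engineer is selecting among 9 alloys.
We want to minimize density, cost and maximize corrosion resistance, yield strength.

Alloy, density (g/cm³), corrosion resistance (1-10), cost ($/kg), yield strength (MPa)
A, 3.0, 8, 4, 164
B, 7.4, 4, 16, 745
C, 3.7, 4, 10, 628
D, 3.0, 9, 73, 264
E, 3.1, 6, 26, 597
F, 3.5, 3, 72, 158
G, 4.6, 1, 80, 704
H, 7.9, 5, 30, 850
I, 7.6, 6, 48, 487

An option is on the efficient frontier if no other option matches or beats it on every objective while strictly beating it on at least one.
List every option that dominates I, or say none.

E

E: density 3.1≤7.6, corrosion resistance 6≥6, cost 26≤48, yield strength 597≥487 — dominates I.
Others (A, B, C, D, F, G, H) are each worse than I on at least one objective.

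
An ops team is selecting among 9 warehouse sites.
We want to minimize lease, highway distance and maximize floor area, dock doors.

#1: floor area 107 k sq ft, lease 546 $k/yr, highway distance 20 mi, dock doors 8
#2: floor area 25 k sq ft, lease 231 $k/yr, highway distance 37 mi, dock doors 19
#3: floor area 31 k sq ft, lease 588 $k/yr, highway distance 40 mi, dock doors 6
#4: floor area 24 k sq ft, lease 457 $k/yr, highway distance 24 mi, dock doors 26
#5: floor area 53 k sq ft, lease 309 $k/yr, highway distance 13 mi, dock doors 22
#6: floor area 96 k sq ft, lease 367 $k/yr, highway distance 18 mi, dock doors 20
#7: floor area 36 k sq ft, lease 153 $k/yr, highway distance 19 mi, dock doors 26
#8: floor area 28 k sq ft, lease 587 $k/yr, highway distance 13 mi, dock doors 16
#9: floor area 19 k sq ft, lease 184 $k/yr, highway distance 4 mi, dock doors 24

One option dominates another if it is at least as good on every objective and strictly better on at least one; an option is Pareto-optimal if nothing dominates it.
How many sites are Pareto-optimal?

#1: not dominated (best floor area).
#2: dominated by #7 (floor area 36≥25, lease 153≤231, highway distance 19≤37, dock doors 26≥19).
#3: dominated by #1 (floor area 107≥31, lease 546≤588, highway distance 20≤40, dock doors 8≥6).
#4: dominated by #7 (floor area 36≥24, lease 153≤457, highway distance 19≤24, dock doors 26≥26).
#5: not dominated.
#6: not dominated.
#7: not dominated (best lease).
#8: dominated by #5 (floor area 53≥28, lease 309≤587, highway distance 13≤13, dock doors 22≥16).
#9: not dominated (best highway distance).
Pareto-optimal: #1, #5, #6, #7, #9 → 5.

5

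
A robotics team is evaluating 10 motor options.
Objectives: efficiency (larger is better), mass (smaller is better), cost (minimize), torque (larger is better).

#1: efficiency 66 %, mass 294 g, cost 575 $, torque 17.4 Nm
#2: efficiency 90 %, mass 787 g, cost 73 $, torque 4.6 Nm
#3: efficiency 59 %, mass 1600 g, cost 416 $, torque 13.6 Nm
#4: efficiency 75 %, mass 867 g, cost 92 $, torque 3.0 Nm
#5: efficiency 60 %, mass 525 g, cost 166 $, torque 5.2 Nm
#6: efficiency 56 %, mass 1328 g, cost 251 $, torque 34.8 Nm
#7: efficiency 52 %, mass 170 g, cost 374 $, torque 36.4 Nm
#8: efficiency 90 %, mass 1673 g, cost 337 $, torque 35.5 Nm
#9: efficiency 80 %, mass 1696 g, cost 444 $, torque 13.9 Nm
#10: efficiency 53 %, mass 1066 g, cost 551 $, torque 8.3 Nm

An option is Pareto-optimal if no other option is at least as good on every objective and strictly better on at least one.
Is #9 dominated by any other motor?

Yes

#8 vs #9: efficiency 90≥80, mass 1673≤1696, cost 337≤444, torque 35.5≥13.9 — #8 is at least as good on every objective and strictly better on at least one, so #8 dominates #9.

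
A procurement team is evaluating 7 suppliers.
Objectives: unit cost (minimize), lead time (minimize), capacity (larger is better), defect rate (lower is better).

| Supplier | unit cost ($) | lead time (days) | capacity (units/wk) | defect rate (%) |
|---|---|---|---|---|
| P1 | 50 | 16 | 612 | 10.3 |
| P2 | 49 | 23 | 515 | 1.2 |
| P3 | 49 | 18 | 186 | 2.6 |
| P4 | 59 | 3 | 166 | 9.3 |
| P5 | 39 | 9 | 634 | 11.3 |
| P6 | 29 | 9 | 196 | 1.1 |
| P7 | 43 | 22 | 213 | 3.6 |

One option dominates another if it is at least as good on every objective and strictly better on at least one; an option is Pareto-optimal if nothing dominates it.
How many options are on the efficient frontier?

P1: not dominated.
P2: not dominated.
P3: dominated by P6 (unit cost 29≤49, lead time 9≤18, capacity 196≥186, defect rate 1.1≤2.6).
P4: not dominated (best lead time).
P5: not dominated (best capacity).
P6: not dominated (best unit cost).
P7: not dominated.
Pareto-optimal: P1, P2, P4, P5, P6, P7 → 6.

6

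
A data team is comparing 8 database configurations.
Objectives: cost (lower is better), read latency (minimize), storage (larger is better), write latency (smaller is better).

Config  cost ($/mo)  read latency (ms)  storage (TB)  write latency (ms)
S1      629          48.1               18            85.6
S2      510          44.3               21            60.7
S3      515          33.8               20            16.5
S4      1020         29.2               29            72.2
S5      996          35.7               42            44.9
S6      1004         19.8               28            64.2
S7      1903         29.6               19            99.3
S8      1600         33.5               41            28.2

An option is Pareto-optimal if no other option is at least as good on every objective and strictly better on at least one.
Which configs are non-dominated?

S2, S3, S4, S5, S6, S8

S1: dominated by S2 (cost 510≤629, read latency 44.3≤48.1, storage 21≥18, write latency 60.7≤85.6).
S2: not dominated (best cost).
S3: not dominated (best write latency).
S4: not dominated.
S5: not dominated (best storage).
S6: not dominated (best read latency).
S7: dominated by S4 (cost 1020≤1903, read latency 29.2≤29.6, storage 29≥19, write latency 72.2≤99.3).
S8: not dominated.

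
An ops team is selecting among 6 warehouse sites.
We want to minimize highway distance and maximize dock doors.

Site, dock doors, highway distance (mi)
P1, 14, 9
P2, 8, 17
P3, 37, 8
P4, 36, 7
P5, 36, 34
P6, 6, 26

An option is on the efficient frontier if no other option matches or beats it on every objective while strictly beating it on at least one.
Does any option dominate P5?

P3 vs P5: dock doors 37≥36, highway distance 8≤34 — P3 is at least as good on every objective and strictly better on at least one, so P3 dominates P5.

Yes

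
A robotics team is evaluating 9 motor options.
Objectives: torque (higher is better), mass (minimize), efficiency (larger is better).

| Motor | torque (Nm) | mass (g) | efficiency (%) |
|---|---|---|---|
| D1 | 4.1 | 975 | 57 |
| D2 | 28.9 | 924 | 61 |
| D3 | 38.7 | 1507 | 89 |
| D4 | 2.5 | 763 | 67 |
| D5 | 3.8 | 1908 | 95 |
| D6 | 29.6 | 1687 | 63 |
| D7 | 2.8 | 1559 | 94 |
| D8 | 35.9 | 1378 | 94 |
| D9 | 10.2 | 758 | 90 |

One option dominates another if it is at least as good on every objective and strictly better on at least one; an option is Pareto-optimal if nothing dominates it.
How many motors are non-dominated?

5

D1: dominated by D2 (torque 28.9≥4.1, mass 924≤975, efficiency 61≥57).
D2: not dominated.
D3: not dominated (best torque).
D4: dominated by D9 (torque 10.2≥2.5, mass 758≤763, efficiency 90≥67).
D5: not dominated (best efficiency).
D6: dominated by D3 (torque 38.7≥29.6, mass 1507≤1687, efficiency 89≥63).
D7: dominated by D8 (torque 35.9≥2.8, mass 1378≤1559, efficiency 94≥94).
D8: not dominated.
D9: not dominated (best mass).
Pareto-optimal: D2, D3, D5, D8, D9 → 5.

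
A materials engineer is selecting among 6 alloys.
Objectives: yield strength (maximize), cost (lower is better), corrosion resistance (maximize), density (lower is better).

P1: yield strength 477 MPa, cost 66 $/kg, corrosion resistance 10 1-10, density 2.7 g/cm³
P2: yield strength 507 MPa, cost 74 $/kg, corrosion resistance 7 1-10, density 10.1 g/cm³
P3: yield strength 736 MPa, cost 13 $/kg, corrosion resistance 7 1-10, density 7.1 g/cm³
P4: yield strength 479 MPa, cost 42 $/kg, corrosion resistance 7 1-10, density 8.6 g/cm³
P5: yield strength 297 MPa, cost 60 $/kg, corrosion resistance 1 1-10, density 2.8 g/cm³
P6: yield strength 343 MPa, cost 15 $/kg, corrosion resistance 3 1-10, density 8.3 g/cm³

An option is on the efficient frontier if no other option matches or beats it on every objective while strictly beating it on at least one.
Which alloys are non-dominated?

P1, P3, P5

P1: not dominated (best corrosion resistance).
P2: dominated by P3 (yield strength 736≥507, cost 13≤74, corrosion resistance 7≥7, density 7.1≤10.1).
P3: not dominated (best yield strength).
P4: dominated by P3 (yield strength 736≥479, cost 13≤42, corrosion resistance 7≥7, density 7.1≤8.6).
P5: not dominated.
P6: dominated by P3 (yield strength 736≥343, cost 13≤15, corrosion resistance 7≥3, density 7.1≤8.3).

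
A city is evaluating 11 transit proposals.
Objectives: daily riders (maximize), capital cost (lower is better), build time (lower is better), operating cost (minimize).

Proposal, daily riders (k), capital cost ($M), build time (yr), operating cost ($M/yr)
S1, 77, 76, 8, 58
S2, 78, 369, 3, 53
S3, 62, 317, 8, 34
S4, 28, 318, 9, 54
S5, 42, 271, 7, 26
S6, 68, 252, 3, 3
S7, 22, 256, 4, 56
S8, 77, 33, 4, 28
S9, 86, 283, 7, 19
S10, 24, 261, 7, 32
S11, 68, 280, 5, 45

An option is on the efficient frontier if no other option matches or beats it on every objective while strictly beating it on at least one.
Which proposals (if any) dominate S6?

none

S1: worse on build time (8 vs 3).
S2: worse on capital cost (369 vs 252).
S3: worse on daily riders (62 vs 68).
S4: worse on daily riders (28 vs 68).
S5: worse on daily riders (42 vs 68).
S7: worse on daily riders (22 vs 68).
S8: worse on build time (4 vs 3).
S9: worse on capital cost (283 vs 252).
S10: worse on daily riders (24 vs 68).
S11: worse on capital cost (280 vs 252).
No option dominates S6.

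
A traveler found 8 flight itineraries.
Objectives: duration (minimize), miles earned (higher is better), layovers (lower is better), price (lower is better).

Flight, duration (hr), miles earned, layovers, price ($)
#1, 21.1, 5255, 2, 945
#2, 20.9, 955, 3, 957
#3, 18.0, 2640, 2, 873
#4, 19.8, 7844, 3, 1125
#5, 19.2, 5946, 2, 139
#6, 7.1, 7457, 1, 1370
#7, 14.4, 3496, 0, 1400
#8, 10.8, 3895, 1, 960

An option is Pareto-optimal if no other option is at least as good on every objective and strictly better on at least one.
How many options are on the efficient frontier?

6

#1: dominated by #5 (duration 19.2≤21.1, miles earned 5946≥5255, layovers 2≤2, price 139≤945).
#2: dominated by #3 (duration 18.0≤20.9, miles earned 2640≥955, layovers 2≤3, price 873≤957).
#3: not dominated.
#4: not dominated (best miles earned).
#5: not dominated (best price).
#6: not dominated (best duration).
#7: not dominated (best layovers).
#8: not dominated.
Pareto-optimal: #3, #4, #5, #6, #7, #8 → 6.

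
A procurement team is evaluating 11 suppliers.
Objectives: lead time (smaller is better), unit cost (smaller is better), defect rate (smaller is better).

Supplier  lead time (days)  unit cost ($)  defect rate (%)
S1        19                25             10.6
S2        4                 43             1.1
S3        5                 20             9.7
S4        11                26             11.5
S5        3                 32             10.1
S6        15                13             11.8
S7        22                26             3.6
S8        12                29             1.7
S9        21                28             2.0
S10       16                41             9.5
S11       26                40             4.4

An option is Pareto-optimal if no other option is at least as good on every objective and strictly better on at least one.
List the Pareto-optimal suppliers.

S2, S3, S5, S6, S7, S8, S9

S1: dominated by S3 (lead time 5≤19, unit cost 20≤25, defect rate 9.7≤10.6).
S2: not dominated (best defect rate).
S3: not dominated.
S4: dominated by S3 (lead time 5≤11, unit cost 20≤26, defect rate 9.7≤11.5).
S5: not dominated (best lead time).
S6: not dominated (best unit cost).
S7: not dominated.
S8: not dominated.
S9: not dominated.
S10: dominated by S8 (lead time 12≤16, unit cost 29≤41, defect rate 1.7≤9.5).
S11: dominated by S7 (lead time 22≤26, unit cost 26≤40, defect rate 3.6≤4.4).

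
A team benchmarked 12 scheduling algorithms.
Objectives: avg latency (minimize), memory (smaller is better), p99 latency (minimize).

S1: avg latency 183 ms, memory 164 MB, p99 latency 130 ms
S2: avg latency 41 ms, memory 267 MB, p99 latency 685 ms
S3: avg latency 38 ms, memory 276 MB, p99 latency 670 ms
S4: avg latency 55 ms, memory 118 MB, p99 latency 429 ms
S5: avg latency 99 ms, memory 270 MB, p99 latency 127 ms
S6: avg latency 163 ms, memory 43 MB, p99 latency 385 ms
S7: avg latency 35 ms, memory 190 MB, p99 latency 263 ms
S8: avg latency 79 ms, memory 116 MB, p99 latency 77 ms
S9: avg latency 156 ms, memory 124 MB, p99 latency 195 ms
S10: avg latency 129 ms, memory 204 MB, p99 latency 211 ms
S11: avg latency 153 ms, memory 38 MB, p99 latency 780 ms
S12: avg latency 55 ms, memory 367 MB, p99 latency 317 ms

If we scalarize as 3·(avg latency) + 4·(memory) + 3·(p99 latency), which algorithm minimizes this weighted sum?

S8

S1: 3·183 + 4·164 + 3·130 = 1595
S2: 3·41 + 4·267 + 3·685 = 3246
S3: 3·38 + 4·276 + 3·670 = 3228
S4: 3·55 + 4·118 + 3·429 = 1924
S5: 3·99 + 4·270 + 3·127 = 1758
S6: 3·163 + 4·43 + 3·385 = 1816
S7: 3·35 + 4·190 + 3·263 = 1654
S8: 3·79 + 4·116 + 3·77 = 932
S9: 3·156 + 4·124 + 3·195 = 1549
S10: 3·129 + 4·204 + 3·211 = 1836
S11: 3·153 + 4·38 + 3·780 = 2951
S12: 3·55 + 4·367 + 3·317 = 2584
Lowest: S8 at 932.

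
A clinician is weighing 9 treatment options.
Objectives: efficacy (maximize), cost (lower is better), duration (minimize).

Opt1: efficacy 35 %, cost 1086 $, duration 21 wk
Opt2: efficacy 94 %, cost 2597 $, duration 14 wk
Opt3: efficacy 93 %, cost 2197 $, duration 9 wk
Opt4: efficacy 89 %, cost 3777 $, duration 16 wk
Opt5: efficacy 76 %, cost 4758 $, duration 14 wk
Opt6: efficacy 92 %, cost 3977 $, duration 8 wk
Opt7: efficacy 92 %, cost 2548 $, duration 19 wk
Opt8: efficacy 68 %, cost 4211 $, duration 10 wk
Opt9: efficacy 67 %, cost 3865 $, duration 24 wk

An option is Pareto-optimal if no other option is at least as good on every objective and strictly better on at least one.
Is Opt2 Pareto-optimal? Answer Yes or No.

Yes

Opt1: worse on efficacy (35 vs 94).
Opt3: worse on efficacy (93 vs 94).
Opt4: worse on efficacy (89 vs 94).
Opt5: worse on efficacy (76 vs 94).
Opt6: worse on efficacy (92 vs 94).
Opt7: worse on efficacy (92 vs 94).
Opt8: worse on efficacy (68 vs 94).
Opt9: worse on efficacy (67 vs 94).
No option is at least as good as Opt2 on every objective and strictly better on one.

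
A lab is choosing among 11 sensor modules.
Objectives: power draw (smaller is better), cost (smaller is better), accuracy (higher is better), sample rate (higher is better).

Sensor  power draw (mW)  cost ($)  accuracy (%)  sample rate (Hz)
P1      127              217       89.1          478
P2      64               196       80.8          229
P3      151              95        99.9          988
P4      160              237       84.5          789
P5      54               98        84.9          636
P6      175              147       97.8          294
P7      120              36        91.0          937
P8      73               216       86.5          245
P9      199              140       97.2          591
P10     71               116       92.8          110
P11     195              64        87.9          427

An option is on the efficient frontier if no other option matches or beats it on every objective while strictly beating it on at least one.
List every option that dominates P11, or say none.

P7: power draw 120≤195, cost 36≤64, accuracy 91.0≥87.9, sample rate 937≥427 — dominates P11.
Others (P1, P2, P3, P4, P5, P6, P8, P9, P10) are each worse than P11 on at least one objective.

P7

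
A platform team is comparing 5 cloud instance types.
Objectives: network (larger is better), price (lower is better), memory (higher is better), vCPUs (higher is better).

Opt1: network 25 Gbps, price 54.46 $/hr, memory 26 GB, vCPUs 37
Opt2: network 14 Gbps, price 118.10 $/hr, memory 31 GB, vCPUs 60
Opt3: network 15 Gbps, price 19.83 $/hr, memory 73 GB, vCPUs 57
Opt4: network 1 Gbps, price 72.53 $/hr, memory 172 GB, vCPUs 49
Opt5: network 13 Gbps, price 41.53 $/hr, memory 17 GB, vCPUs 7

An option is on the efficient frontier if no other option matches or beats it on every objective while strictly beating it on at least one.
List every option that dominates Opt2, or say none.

none

Opt1: worse on memory (26 vs 31).
Opt3: worse on vCPUs (57 vs 60).
Opt4: worse on network (1 vs 14).
Opt5: worse on network (13 vs 14).
No option dominates Opt2.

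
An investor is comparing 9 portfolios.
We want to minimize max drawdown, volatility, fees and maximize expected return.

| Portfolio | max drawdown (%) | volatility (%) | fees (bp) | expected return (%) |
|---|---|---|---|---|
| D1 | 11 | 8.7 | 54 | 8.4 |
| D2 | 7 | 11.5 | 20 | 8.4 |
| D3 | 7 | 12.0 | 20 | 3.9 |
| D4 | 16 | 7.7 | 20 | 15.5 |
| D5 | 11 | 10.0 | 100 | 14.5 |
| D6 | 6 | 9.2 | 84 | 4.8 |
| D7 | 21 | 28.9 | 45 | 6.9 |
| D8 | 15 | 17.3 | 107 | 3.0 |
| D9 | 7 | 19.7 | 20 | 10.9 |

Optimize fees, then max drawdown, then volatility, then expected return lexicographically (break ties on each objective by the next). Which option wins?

D2

First minimize fees: best is 20, kept {D2, D3, D4, D9}.
Then minimize max drawdown: best is 7, kept {D2, D3, D9}.
Then minimize volatility: best is 11.5, kept {D2}.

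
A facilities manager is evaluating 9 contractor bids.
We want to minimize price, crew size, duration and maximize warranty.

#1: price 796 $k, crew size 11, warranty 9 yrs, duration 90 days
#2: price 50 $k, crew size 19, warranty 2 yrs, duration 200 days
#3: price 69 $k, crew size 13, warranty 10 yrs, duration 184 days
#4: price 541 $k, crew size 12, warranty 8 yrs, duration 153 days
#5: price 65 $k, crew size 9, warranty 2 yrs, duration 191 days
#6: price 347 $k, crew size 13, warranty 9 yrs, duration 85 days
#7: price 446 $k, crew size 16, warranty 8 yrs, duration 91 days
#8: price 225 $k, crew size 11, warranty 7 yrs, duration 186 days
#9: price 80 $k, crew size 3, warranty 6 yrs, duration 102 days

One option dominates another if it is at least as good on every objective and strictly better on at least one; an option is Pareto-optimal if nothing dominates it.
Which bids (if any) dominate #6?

none

#1: worse on price (796 vs 347).
#2: worse on crew size (19 vs 13).
#3: worse on duration (184 vs 85).
#4: worse on price (541 vs 347).
#5: worse on warranty (2 vs 9).
#7: worse on price (446 vs 347).
#8: worse on warranty (7 vs 9).
#9: worse on warranty (6 vs 9).
No option dominates #6.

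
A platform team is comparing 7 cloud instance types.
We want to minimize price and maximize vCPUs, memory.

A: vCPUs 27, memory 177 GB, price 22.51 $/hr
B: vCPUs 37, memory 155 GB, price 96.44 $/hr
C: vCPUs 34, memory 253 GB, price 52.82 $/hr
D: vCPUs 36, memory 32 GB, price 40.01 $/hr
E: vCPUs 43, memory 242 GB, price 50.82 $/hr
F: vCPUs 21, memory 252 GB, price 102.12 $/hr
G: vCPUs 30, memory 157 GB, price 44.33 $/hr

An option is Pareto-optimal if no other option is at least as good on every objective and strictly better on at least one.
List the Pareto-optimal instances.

A, C, D, E, G

A: not dominated (best price).
B: dominated by E (vCPUs 43≥37, memory 242≥155, price 50.82≤96.44).
C: not dominated (best memory).
D: not dominated.
E: not dominated (best vCPUs).
F: dominated by C (vCPUs 34≥21, memory 253≥252, price 52.82≤102.12).
G: not dominated.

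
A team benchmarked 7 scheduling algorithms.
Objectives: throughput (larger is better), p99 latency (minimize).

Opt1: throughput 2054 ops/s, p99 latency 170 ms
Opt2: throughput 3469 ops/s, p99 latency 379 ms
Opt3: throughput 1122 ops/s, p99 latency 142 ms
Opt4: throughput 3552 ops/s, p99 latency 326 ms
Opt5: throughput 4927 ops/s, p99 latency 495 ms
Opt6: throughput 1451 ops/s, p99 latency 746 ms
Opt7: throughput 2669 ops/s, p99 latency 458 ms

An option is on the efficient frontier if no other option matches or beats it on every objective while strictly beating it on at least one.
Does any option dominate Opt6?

Yes

Opt1 vs Opt6: throughput 2054≥1451, p99 latency 170≤746 — Opt1 is at least as good on every objective and strictly better on at least one, so Opt1 dominates Opt6.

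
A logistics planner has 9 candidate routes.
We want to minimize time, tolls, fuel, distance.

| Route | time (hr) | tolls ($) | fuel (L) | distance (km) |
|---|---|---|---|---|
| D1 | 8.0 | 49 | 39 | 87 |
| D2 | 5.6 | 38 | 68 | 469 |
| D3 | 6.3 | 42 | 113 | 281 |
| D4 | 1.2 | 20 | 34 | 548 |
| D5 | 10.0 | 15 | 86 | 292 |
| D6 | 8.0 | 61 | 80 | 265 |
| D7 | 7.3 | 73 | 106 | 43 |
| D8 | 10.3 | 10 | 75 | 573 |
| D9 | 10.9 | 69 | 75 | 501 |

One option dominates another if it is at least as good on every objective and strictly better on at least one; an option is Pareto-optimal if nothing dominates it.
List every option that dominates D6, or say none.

D1: time 8.0≤8.0, tolls 49≤61, fuel 39≤80, distance 87≤265 — dominates D6.
Others (D2, D3, D4, D5, D7, D8, D9) are each worse than D6 on at least one objective.

D1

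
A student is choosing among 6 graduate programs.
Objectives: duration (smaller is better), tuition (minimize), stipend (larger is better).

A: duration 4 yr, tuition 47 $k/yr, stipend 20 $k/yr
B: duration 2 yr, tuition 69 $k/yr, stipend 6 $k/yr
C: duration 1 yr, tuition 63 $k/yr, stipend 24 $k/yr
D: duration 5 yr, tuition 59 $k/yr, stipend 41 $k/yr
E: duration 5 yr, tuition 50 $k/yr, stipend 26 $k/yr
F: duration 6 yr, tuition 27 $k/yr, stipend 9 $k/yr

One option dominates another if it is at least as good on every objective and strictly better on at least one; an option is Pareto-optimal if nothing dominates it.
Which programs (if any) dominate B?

C

C: duration 1≤2, tuition 63≤69, stipend 24≥6 — dominates B.
Others (A, D, E, F) are each worse than B on at least one objective.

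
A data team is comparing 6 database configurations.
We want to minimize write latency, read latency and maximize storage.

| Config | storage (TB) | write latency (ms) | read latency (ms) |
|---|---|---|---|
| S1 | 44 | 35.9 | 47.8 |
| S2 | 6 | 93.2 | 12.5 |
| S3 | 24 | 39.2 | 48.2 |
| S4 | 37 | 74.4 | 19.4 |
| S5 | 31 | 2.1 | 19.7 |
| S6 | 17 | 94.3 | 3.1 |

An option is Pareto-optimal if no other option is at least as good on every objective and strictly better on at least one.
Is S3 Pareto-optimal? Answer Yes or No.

No

S1 vs S3: storage 44≥24, write latency 35.9≤39.2, read latency 47.8≤48.2 — S1 is at least as good on every objective and strictly better on at least one, so S1 dominates S3.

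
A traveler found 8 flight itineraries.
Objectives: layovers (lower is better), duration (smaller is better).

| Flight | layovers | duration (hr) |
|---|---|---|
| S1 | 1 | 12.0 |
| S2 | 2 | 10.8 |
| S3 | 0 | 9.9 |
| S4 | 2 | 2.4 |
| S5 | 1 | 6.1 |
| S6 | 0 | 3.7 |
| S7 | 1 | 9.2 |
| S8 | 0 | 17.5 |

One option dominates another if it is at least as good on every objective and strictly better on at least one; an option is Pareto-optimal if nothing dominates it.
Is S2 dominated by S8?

No

S8 vs S2: S8 is worse on duration (17.5 vs 10.8), so it does not dominate S2.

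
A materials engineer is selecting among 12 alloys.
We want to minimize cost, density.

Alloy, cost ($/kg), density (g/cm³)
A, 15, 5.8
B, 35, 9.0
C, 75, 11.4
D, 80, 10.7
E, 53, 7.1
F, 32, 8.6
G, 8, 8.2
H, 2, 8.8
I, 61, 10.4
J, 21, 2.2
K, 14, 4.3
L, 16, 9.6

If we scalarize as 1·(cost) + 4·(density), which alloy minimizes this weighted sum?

J

A: 1·15 + 4·5.8 = 38.2
B: 1·35 + 4·9.0 = 71.0
C: 1·75 + 4·11.4 = 120.6
D: 1·80 + 4·10.7 = 122.8
E: 1·53 + 4·7.1 = 81.4
F: 1·32 + 4·8.6 = 66.4
G: 1·8 + 4·8.2 = 40.8
H: 1·2 + 4·8.8 = 37.2
I: 1·61 + 4·10.4 = 102.6
J: 1·21 + 4·2.2 = 29.8
K: 1·14 + 4·4.3 = 31.2
L: 1·16 + 4·9.6 = 54.4
Lowest: J at 29.8.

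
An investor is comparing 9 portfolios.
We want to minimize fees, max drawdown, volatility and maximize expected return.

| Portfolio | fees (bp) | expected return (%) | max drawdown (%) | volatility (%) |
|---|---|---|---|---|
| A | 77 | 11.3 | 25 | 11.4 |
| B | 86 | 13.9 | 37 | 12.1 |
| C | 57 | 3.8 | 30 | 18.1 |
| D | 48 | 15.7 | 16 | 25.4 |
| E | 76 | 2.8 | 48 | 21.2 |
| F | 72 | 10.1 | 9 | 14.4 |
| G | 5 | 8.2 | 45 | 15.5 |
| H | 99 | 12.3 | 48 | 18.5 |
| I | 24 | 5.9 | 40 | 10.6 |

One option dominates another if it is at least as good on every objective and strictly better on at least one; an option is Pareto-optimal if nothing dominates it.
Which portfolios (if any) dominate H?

B: fees 86≤99, expected return 13.9≥12.3, max drawdown 37≤48, volatility 12.1≤18.5 — dominates H.
Others (A, C, D, E, F, G, I) are each worse than H on at least one objective.

B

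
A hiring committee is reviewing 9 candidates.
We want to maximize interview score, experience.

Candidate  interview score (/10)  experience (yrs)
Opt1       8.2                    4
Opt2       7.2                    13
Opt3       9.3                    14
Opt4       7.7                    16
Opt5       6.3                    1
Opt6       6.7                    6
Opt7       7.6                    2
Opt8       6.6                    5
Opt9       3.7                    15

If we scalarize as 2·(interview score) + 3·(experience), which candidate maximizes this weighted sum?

Opt4

Opt1: 2·8.2 + 3·4 = 28.4
Opt2: 2·7.2 + 3·13 = 53.4
Opt3: 2·9.3 + 3·14 = 60.6
Opt4: 2·7.7 + 3·16 = 63.4
Opt5: 2·6.3 + 3·1 = 15.6
Opt6: 2·6.7 + 3·6 = 31.4
Opt7: 2·7.6 + 3·2 = 21.2
Opt8: 2·6.6 + 3·5 = 28.2
Opt9: 2·3.7 + 3·15 = 52.4
Highest: Opt4 at 63.4.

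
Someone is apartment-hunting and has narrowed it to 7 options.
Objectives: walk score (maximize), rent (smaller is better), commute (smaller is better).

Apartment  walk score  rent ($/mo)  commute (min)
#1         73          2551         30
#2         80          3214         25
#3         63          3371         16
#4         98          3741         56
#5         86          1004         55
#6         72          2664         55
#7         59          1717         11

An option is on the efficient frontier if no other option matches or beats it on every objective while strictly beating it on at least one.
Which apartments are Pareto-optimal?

#1: not dominated.
#2: not dominated.
#3: not dominated.
#4: not dominated (best walk score).
#5: not dominated (best rent).
#6: dominated by #1 (walk score 73≥72, rent 2551≤2664, commute 30≤55).
#7: not dominated (best commute).

#1, #2, #3, #4, #5, #7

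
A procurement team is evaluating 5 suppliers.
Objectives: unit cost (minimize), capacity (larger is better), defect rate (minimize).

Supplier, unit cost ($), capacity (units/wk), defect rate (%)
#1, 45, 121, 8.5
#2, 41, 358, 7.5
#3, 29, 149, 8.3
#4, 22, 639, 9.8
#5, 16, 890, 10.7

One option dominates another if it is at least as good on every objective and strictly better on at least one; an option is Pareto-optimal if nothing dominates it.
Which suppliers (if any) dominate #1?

#2: unit cost 41≤45, capacity 358≥121, defect rate 7.5≤8.5 — dominates #1.
#3: unit cost 29≤45, capacity 149≥121, defect rate 8.3≤8.5 — dominates #1.
Others (#4, #5) are each worse than #1 on at least one objective.

#2, #3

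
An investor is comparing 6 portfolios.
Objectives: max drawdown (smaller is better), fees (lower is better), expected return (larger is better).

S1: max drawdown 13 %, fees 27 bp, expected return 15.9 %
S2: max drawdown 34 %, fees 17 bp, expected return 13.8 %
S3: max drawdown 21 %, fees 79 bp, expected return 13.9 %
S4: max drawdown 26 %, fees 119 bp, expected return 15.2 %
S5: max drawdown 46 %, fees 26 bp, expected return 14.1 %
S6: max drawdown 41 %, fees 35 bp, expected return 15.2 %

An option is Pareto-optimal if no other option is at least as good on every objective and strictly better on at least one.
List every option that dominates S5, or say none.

none

S1: worse on fees (27 vs 26).
S2: worse on expected return (13.8 vs 14.1).
S3: worse on fees (79 vs 26).
S4: worse on fees (119 vs 26).
S6: worse on fees (35 vs 26).
No option dominates S5.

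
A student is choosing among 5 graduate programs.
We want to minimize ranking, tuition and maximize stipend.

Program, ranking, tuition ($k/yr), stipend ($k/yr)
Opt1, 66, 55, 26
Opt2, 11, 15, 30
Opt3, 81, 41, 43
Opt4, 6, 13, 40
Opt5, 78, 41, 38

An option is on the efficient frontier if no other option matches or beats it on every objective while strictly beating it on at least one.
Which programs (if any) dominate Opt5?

Opt4

Opt4: ranking 6≤78, tuition 13≤41, stipend 40≥38 — dominates Opt5.
Others (Opt1, Opt2, Opt3) are each worse than Opt5 on at least one objective.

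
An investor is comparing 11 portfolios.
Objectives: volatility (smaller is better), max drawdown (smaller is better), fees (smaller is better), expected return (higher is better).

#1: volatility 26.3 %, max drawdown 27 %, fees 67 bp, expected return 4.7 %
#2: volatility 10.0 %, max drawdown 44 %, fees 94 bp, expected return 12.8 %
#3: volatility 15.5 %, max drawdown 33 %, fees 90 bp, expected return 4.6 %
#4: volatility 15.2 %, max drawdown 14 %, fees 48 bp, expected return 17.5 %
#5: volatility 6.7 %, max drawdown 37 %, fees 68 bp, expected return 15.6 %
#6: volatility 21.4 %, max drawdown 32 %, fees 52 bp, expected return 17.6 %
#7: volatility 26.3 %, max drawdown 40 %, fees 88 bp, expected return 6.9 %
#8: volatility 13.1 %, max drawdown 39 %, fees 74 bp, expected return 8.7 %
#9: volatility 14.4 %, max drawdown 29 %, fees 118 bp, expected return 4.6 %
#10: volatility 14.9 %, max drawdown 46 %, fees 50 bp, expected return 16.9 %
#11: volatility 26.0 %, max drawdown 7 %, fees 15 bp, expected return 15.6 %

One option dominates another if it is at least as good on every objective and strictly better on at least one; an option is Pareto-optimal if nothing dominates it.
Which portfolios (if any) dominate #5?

#1: worse on volatility (26.3 vs 6.7).
#2: worse on volatility (10.0 vs 6.7).
#3: worse on volatility (15.5 vs 6.7).
#4: worse on volatility (15.2 vs 6.7).
#6: worse on volatility (21.4 vs 6.7).
#7: worse on volatility (26.3 vs 6.7).
#8: worse on volatility (13.1 vs 6.7).
#9: worse on volatility (14.4 vs 6.7).
#10: worse on volatility (14.9 vs 6.7).
#11: worse on volatility (26.0 vs 6.7).
No option dominates #5.

none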